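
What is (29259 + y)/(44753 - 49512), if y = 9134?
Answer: -38393/4759 ≈ -8.0674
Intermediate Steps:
(29259 + y)/(44753 - 49512) = (29259 + 9134)/(44753 - 49512) = 38393/(-4759) = 38393*(-1/4759) = -38393/4759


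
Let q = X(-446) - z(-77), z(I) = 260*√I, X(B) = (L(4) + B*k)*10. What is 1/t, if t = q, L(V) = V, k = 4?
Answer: I/(20*(-890*I + 13*√77)) ≈ -5.5272e-5 + 7.0844e-6*I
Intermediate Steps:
X(B) = 40 + 40*B (X(B) = (4 + B*4)*10 = (4 + 4*B)*10 = 40 + 40*B)
q = -17800 - 260*I*√77 (q = (40 + 40*(-446)) - 260*√(-77) = (40 - 17840) - 260*I*√77 = -17800 - 260*I*√77 ≈ -17800.0 - 2281.5*I)
t = -17800 - 260*I*√77 ≈ -17800.0 - 2281.5*I
1/t = 1/(-17800 - 260*I*√77)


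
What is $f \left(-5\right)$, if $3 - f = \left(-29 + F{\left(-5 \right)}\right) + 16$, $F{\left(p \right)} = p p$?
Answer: $45$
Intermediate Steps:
$F{\left(p \right)} = p^{2}$
$f = -9$ ($f = 3 - \left(\left(-29 + \left(-5\right)^{2}\right) + 16\right) = 3 - \left(\left(-29 + 25\right) + 16\right) = 3 - \left(-4 + 16\right) = 3 - 12 = -9$)
$f \left(-5\right) = \left(-9\right) \left(-5\right) = 45$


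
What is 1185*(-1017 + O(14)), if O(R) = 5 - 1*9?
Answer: -1209885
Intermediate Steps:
O(R) = -4 (O(R) = 5 - 9 = -4)
1185*(-1017 + O(14)) = 1185*(-1017 - 4) = 1185*(-1021) = -1209885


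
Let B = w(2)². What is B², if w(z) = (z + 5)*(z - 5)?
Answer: 194481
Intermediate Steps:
w(z) = (-5 + z)*(5 + z) (w(z) = (5 + z)*(-5 + z) = (-5 + z)*(5 + z))
B = 441 (B = (-25 + 2²)² = (-25 + 4)² = (-21)² = 441)
B² = 441² = 194481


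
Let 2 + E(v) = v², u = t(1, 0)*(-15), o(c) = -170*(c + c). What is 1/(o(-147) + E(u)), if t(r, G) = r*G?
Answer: 1/49978 ≈ 2.0009e-5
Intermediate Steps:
t(r, G) = G*r
o(c) = -340*c
u = 0 (u = (0*1)*(-15) = 0*(-15) = 0)
E(v) = -2 + v²
1/(o(-147) + E(u)) = 1/(-340*(-147) + (-2 + 0²)) = 1/(49980 + (-2 + 0)) = 1/(49980 - 2) = 1/49978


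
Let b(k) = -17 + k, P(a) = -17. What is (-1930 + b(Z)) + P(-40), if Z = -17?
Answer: -1981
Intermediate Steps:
(-1930 + b(Z)) + P(-40) = (-1930 + (-17 - 17)) - 17 = (-1930 - 34) - 17 = -1964 - 17 = -1981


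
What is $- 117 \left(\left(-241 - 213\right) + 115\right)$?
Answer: $39663$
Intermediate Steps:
$- 117 \left(\left(-241 - 213\right) + 115\right) = - 117 \left(-454 + 115\right) = \left(-117\right) \left(-339\right) = 39663$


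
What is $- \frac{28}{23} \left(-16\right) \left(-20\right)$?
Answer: $- \frac{8960}{23} \approx -389.57$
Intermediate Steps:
$- \frac{28}{23} \left(-16\right) \left(-20\right) = \left(-28\right) \frac{1}{23} \left(-16\right) \left(-20\right) = \left(- \frac{28}{23}\right) \left(-16\right) \left(-20\right) = \frac{448}{23} \left(-20\right) = - \frac{8960}{23}$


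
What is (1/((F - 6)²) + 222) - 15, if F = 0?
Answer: 7453/36 ≈ 207.03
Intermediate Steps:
(1/((F - 6)²) + 222) - 15 = (1/((0 - 6)²) + 222) - 15 = (1/((-6)²) + 222) - 15 = (1/36 + 222) - 15 = 7993/36 - 15 = 7453/36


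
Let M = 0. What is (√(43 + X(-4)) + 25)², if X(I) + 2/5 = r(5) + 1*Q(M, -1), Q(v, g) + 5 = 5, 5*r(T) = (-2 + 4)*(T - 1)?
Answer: (125 + √1105)²/25 ≈ 1001.6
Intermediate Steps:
r(T) = -⅖ + 2*T/5 (r(T) = ((-2 + 4)*(T - 1))/5 = (2*(-1 + T))/5 = (-2 + 2*T)/5 = -⅖ + 2*T/5)
Q(v, g) = 0 (Q(v, g) = -5 + 5 = 0)
X(I) = 6/5 (X(I) = -⅖ + ((-⅖ + (⅖)*5) + 1*0) = -⅖ + ((-⅖ + 2) + 0) = -⅖ + (8/5 + 0) = -⅖ + 8/5 = 6/5)
(√(43 + X(-4)) + 25)² = (√(43 + 6/5) + 25)² = (√(221/5) + 25)² = (√1105/5 + 25)² = (25 + √1105/5)²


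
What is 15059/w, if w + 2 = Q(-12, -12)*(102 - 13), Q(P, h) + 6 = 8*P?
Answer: -15059/9080 ≈ -1.6585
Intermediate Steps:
Q(P, h) = -6 + 8*P
w = -9080 (w = -2 + (-6 + 8*(-12))*(102 - 13) = -2 + (-6 - 96)*89 = -2 - 102*89 = -2 - 9078 = -9080)
15059/w = 15059/(-9080) = 15059*(-1/9080) = -15059/9080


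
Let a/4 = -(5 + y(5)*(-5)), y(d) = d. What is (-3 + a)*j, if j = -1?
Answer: -77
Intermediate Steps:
a = 80 (a = 4*(-(5 + 5*(-5))) = 4*(-(5 - 25)) = 4*(-1*(-20)) = 4*20 = 80)
(-3 + a)*j = (-3 + 80)*(-1) = 77*(-1) = -77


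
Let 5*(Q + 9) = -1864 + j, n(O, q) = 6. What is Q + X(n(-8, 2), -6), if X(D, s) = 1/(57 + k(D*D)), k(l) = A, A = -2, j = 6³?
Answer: -18622/55 ≈ -338.58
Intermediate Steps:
j = 216
k(l) = -2
X(D, s) = 1/55 (X(D, s) = 1/(57 - 2) = 1/55)
Q = -1693/5 (Q = -9 + (-1864 + 216)/5 = -9 + (⅕)*(-1648) = -9 - 1648/5 = -1693/5 ≈ -338.60)
Q + X(n(-8, 2), -6) = -1693/5 + 1/55 = -18622/55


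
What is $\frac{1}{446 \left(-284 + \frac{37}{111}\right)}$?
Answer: $- \frac{3}{379546} \approx -7.9042 \cdot 10^{-6}$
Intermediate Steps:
$\frac{1}{446 \left(-284 + \frac{37}{111}\right)} = \frac{1}{446 \left(-284 + 37 \cdot \frac{1}{111}\right)} = \frac{1}{446 \left(-284 + \frac{1}{3}\right)} = \frac{1}{446 \left(- \frac{851}{3}\right)} = \frac{1}{- \frac{379546}{3}} = - \frac{3}{379546}$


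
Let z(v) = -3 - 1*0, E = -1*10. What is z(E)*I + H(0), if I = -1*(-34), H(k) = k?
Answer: -102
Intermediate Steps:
E = -10
z(v) = -3 (z(v) = -3 + 0 = -3)
I = 34
z(E)*I + H(0) = -3*34 + 0 = -102 + 0 = -102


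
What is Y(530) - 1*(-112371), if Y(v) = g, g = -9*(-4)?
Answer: 112407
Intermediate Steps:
g = 36
Y(v) = 36
Y(530) - 1*(-112371) = 36 - 1*(-112371) = 36 + 112371 = 112407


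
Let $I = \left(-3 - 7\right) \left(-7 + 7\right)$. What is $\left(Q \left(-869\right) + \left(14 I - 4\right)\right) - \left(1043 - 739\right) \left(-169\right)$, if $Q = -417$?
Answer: $413745$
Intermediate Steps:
$I = 0$ ($I = \left(-10\right) 0 = 0$)
$\left(Q \left(-869\right) + \left(14 I - 4\right)\right) - \left(1043 - 739\right) \left(-169\right) = \left(\left(-417\right) \left(-869\right) + \left(14 \cdot 0 - 4\right)\right) - \left(1043 - 739\right) \left(-169\right) = \left(362373 + \left(0 - 4\right)\right) - 304 \left(-169\right) = \left(362373 - 4\right) - -51376 = 362369 + 51376 = 413745$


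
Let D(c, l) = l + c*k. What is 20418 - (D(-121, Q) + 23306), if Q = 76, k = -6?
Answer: -3690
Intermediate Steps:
D(c, l) = l - 6*c (D(c, l) = l + c*(-6) = l - 6*c)
20418 - (D(-121, Q) + 23306) = 20418 - ((76 - 6*(-121)) + 23306) = 20418 - ((76 + 726) + 23306) = 20418 - (802 + 23306) = 20418 - 1*24108 = 20418 - 24108 = -3690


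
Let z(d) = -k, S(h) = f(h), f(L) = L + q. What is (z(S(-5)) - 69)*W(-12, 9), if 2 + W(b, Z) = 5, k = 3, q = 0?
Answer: -216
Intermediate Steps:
f(L) = L (f(L) = L + 0 = L)
W(b, Z) = 3 (W(b, Z) = -2 + 5 = 3)
S(h) = h
z(d) = -3 (z(d) = -1*3 = -3)
(z(S(-5)) - 69)*W(-12, 9) = (-3 - 69)*3 = -72*3 = -216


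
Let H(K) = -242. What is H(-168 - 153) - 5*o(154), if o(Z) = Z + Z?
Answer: -1782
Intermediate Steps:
o(Z) = 2*Z
H(-168 - 153) - 5*o(154) = -242 - 5*2*154 = -242 - 5*308 = -242 - 1*1540 = -242 - 1540 = -1782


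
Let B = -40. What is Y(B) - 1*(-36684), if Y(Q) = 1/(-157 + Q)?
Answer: 7226747/197 ≈ 36684.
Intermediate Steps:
Y(B) - 1*(-36684) = 1/(-157 - 40) - 1*(-36684) = 1/(-197) + 36684 = -1/197 + 36684 = 7226747/197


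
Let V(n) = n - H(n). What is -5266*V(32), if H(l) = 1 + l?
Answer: 5266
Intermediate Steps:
V(n) = -1 (V(n) = n - (1 + n) = n + (-1 - n) = -1)
-5266*V(32) = -5266*(-1) = 5266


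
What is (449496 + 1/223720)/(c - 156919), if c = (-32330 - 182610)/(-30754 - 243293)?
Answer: -27558507541674687/9620623610121160 ≈ -2.8645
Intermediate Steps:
c = 214940/274047 (c = -214940/(-274047) = -214940*(-1/274047) = 214940/274047 ≈ 0.78432)
(449496 + 1/223720)/(c - 156919) = (449496 + 1/223720)/(214940/274047 - 156919) = (449496 + 1/223720)/(-43002966253/274047) = (100561245121/223720)*(-274047/43002966253) = -27558507541674687/9620623610121160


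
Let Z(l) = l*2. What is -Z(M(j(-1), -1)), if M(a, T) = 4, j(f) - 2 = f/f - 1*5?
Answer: -8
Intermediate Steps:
j(f) = -2 (j(f) = 2 + (f/f - 1*5) = 2 + (1 - 5) = 2 - 4 = -2)
Z(l) = 2*l
-Z(M(j(-1), -1)) = -2*4 = -1*8 = -8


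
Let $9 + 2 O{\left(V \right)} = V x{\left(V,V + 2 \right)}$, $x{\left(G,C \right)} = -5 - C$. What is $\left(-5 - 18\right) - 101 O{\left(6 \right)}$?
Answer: $\frac{8741}{2} \approx 4370.5$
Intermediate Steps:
$O{\left(V \right)} = - \frac{9}{2} + \frac{V \left(-7 - V\right)}{2}$ ($O{\left(V \right)} = - \frac{9}{2} + \frac{V \left(-5 - \left(V + 2\right)\right)}{2} = - \frac{9}{2} + \frac{V \left(-5 - \left(2 + V\right)\right)}{2} = - \frac{9}{2} + \frac{V \left(-7 - V\right)}{2}$)
$\left(-5 - 18\right) - 101 O{\left(6 \right)} = \left(-5 - 18\right) - 101 \left(- \frac{9}{2} - 3 \left(7 + 6\right)\right) = -23 - 101 \left(- \frac{9}{2} - 3 \cdot 13\right) = -23 - 101 \left(- \frac{9}{2} - 39\right) = -23 - - \frac{8787}{2} = -23 + \frac{8787}{2} = \frac{8741}{2}$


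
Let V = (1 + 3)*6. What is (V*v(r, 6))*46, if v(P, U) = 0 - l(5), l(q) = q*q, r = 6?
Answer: -27600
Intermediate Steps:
l(q) = q²
V = 24 (V = 4*6 = 24)
v(P, U) = -25 (v(P, U) = 0 - 1*5² = 0 - 1*25 = 0 - 25 = -25)
(V*v(r, 6))*46 = (24*(-25))*46 = -600*46 = -27600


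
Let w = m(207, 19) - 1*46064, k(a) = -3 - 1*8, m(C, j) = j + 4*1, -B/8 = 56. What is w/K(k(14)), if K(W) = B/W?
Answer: -506451/448 ≈ -1130.5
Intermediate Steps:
B = -448 (B = -8*56 = -448)
m(C, j) = 4 + j (m(C, j) = j + 4 = 4 + j)
k(a) = -11 (k(a) = -3 - 8 = -11)
K(W) = -448/W
w = -46041 (w = (4 + 19) - 1*46064 = 23 - 46064 = -46041)
w/K(k(14)) = -46041/((-448/(-11))) = -46041/((-448*(-1/11))) = -46041/448/11 = -46041*11/448 = -506451/448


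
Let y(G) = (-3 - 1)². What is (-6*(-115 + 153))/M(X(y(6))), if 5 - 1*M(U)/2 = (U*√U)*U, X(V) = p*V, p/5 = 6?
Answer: 114/5096079359995 + 4202496*√30/1019215871999 ≈ 2.2584e-5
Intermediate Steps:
p = 30 (p = 5*6 = 30)
y(G) = 16 (y(G) = (-4)² = 16)
X(V) = 30*V
M(U) = 10 - 2*U^(5/2) (M(U) = 10 - 2*U*√U*U = 10 - 2*U^(3/2)*U = 10 - 2*U^(5/2))
(-6*(-115 + 153))/M(X(y(6))) = (-6*(-115 + 153))/(10 - 2*921600*√30) = (-6*38)/(10 - 1843200*√30) = -228/(10 - 1843200*√30)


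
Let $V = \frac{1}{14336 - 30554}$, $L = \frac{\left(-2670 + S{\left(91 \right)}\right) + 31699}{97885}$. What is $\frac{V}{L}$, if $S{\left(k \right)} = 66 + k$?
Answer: $- \frac{97885}{473338548} \approx -0.0002068$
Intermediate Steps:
$L = \frac{29186}{97885}$ ($L = \frac{\left(-2670 + \left(66 + 91\right)\right) + 31699}{97885} = \left(\left(-2670 + 157\right) + 31699\right) \frac{1}{97885} = \left(-2513 + 31699\right) \frac{1}{97885} = 29186 \cdot \frac{1}{97885} = \frac{29186}{97885} \approx 0.29817$)
$V = - \frac{1}{16218}$ ($V = \frac{1}{-16218} = - \frac{1}{16218} \approx -6.166 \cdot 10^{-5}$)
$\frac{V}{L} = - \frac{1}{16218 \cdot \frac{29186}{97885}} = \left(- \frac{1}{16218}\right) \frac{97885}{29186} = - \frac{97885}{473338548}$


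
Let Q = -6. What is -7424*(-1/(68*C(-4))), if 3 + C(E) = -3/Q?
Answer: -3712/85 ≈ -43.671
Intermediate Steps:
C(E) = -5/2 (C(E) = -3 - 3/(-6) = -3 - 3*(-1/6) = -3 + 1/2 = -5/2)
-7424*(-1/(68*C(-4))) = -7424/((-5/2*(-68))) = -7424/170 = -7424*1/170 = -3712/85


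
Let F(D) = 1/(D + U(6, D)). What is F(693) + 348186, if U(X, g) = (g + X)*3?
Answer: 971438941/2790 ≈ 3.4819e+5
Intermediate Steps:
U(X, g) = 3*X + 3*g (U(X, g) = (X + g)*3 = 3*X + 3*g)
F(D) = 1/(18 + 4*D) (F(D) = 1/(D + (3*6 + 3*D)) = 1/(D + (18 + 3*D)) = 1/(18 + 4*D))
F(693) + 348186 = 1/(2*(9 + 2*693)) + 348186 = 1/(2*(9 + 1386)) + 348186 = (½)/1395 + 348186 = (½)*(1/1395) + 348186 = 1/2790 + 348186 = 971438941/2790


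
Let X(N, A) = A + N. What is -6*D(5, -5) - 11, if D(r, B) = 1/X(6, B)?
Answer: -17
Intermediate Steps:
D(r, B) = 1/(6 + B) (D(r, B) = 1/(B + 6) = 1/(6 + B))
-6*D(5, -5) - 11 = -6/(6 - 5) - 11 = -6/1 - 11 = -6*1 - 11 = -6 - 11 = -17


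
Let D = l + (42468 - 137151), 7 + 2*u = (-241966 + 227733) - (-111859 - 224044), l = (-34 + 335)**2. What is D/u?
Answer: -8164/321663 ≈ -0.025381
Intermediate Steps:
l = 90601 (l = 301**2 = 90601)
u = 321663/2 (u = -7/2 + ((-241966 + 227733) - (-111859 - 224044))/2 = -7/2 + (-14233 - 1*(-335903))/2 = -7/2 + (-14233 + 335903)/2 = -7/2 + (1/2)*321670 = -7/2 + 160835 = 321663/2 ≈ 1.6083e+5)
D = -4082 (D = 90601 + (42468 - 137151) = 90601 - 94683 = -4082)
D/u = -4082/321663/2 = -4082*2/321663 = -8164/321663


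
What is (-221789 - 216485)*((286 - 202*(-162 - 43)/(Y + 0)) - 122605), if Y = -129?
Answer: 6933740551714/129 ≈ 5.3750e+10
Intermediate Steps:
(-221789 - 216485)*((286 - 202*(-162 - 43)/(Y + 0)) - 122605) = (-221789 - 216485)*((286 - 202*(-162 - 43)/(-129 + 0)) - 122605) = -438274*((286 - (-41410)/(-129)) - 122605) = -438274*((286 - (-41410)*(-1)/129) - 122605) = -438274*((286 - 202*205/129) - 122605) = -438274*((286 - 41410/129) - 122605) = -438274*(-4516/129 - 122605) = -438274*(-15820561/129) = 6933740551714/129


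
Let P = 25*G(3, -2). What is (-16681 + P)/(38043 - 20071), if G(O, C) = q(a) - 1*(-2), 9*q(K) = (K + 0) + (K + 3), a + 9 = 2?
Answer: -74977/80874 ≈ -0.92708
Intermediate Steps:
a = -7 (a = -9 + 2 = -7)
q(K) = ⅓ + 2*K/9 (q(K) = ((K + 0) + (K + 3))/9 = (K + (3 + K))/9 = (3 + 2*K)/9 = ⅓ + 2*K/9)
G(O, C) = 7/9 (G(O, C) = (⅓ + (2/9)*(-7)) - 1*(-2) = (⅓ - 14/9) + 2 = -11/9 + 2 = 7/9)
P = 175/9 (P = 25*(7/9) = 175/9 ≈ 19.444)
(-16681 + P)/(38043 - 20071) = (-16681 + 175/9)/(38043 - 20071) = -149954/9/17972 = -149954/9*1/17972 = -74977/80874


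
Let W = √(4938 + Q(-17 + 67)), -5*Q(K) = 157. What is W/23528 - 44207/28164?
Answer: -44207/28164 + √122665/117640 ≈ -1.5667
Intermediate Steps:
Q(K) = -157/5 (Q(K) = -⅕*157 = -157/5)
W = √122665/5 (W = √(4938 - 157/5) = √(24533/5) = √122665/5 ≈ 70.047)
W/23528 - 44207/28164 = (√122665/5)/23528 - 44207/28164 = (√122665/5)*(1/23528) - 44207*1/28164 = √122665/117640 - 44207/28164 = -44207/28164 + √122665/117640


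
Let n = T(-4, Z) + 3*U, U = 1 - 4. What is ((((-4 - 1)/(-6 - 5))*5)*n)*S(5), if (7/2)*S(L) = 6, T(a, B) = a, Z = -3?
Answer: -3900/77 ≈ -50.649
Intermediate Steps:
U = -3
S(L) = 12/7 (S(L) = (2/7)*6 = 12/7)
n = -13 (n = -4 + 3*(-3) = -4 - 9 = -13)
((((-4 - 1)/(-6 - 5))*5)*n)*S(5) = ((((-4 - 1)/(-6 - 5))*5)*(-13))*(12/7) = ((-5/(-11)*5)*(-13))*(12/7) = ((-5*(-1/11)*5)*(-13))*(12/7) = (((5/11)*5)*(-13))*(12/7) = ((25/11)*(-13))*(12/7) = -325/11*12/7 = -3900/77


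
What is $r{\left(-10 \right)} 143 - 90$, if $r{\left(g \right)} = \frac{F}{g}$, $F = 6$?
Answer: $- \frac{879}{5} \approx -175.8$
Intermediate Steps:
$r{\left(g \right)} = \frac{6}{g}$
$r{\left(-10 \right)} 143 - 90 = \frac{6}{-10} \cdot 143 - 90 = 6 \left(- \frac{1}{10}\right) 143 - 90 = \left(- \frac{3}{5}\right) 143 - 90 = - \frac{429}{5} - 90 = - \frac{879}{5}$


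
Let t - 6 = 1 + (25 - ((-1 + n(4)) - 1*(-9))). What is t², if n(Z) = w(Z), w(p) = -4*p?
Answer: 1600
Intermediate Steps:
n(Z) = -4*Z
t = 40 (t = 6 + (1 + (25 - ((-1 - 4*4) - 1*(-9)))) = 6 + (1 + (25 - ((-1 - 16) + 9))) = 6 + (1 + (25 - (-17 + 9))) = 6 + (1 + (25 - 1*(-8))) = 6 + (1 + (25 + 8)) = 6 + (1 + 33) = 6 + 34 = 40)
t² = 40² = 1600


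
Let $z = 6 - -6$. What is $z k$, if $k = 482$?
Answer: $5784$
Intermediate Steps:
$z = 12$ ($z = 6 + 6 = 12$)
$z k = 12 \cdot 482 = 5784$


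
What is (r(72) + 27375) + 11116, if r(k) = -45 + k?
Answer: 38518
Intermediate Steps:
(r(72) + 27375) + 11116 = ((-45 + 72) + 27375) + 11116 = (27 + 27375) + 11116 = 27402 + 11116 = 38518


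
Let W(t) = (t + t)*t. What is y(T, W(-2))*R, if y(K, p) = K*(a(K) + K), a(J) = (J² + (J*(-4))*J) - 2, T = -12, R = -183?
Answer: -979416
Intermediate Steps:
W(t) = 2*t² (W(t) = (2*t)*t = 2*t²)
a(J) = -2 - 3*J² (a(J) = (J² + (-4*J)*J) - 2 = (J² - 4*J²) - 2 = -3*J² - 2 = -2 - 3*J²)
y(K, p) = K*(-2 + K - 3*K²) (y(K, p) = K*((-2 - 3*K²) + K) = K*(-2 + K - 3*K²))
y(T, W(-2))*R = -12*(-2 - 12 - 3*(-12)²)*(-183) = -12*(-2 - 12 - 3*144)*(-183) = -12*(-2 - 12 - 432)*(-183) = -12*(-446)*(-183) = 5352*(-183) = -979416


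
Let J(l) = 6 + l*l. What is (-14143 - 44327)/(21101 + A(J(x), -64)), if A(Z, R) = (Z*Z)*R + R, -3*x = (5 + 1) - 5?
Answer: -4736070/1510397 ≈ -3.1356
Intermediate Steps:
x = -1/3 (x = -((5 + 1) - 5)/3 = -(6 - 5)/3 = -1/3*1 = -1/3 ≈ -0.33333)
J(l) = 6 + l**2
A(Z, R) = R + R*Z**2 (A(Z, R) = Z**2*R + R = R*Z**2 + R = R + R*Z**2)
(-14143 - 44327)/(21101 + A(J(x), -64)) = (-14143 - 44327)/(21101 - 64*(1 + (6 + (-1/3)**2)**2)) = -58470/(21101 - 64*(1 + (6 + 1/9)**2)) = -58470/(21101 - 64*(1 + (55/9)**2)) = -58470/(21101 - 64*(1 + 3025/81)) = -58470/(21101 - 64*3106/81) = -58470/(21101 - 198784/81) = -58470/1510397/81 = -58470*81/1510397 = -4736070/1510397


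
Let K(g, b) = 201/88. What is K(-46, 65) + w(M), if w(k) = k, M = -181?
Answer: -15727/88 ≈ -178.72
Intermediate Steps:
K(g, b) = 201/88 (K(g, b) = 201*(1/88) = 201/88)
K(-46, 65) + w(M) = 201/88 - 181 = -15727/88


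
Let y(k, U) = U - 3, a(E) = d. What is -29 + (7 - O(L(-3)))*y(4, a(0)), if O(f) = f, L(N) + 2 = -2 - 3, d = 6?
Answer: 13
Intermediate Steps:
a(E) = 6
L(N) = -7 (L(N) = -2 + (-2 - 3) = -2 - 5 = -7)
y(k, U) = -3 + U
-29 + (7 - O(L(-3)))*y(4, a(0)) = -29 + (7 - 1*(-7))*(-3 + 6) = -29 + (7 + 7)*3 = -29 + 14*3 = -29 + 42 = 13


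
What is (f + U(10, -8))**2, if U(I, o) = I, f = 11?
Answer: 441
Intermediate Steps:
(f + U(10, -8))**2 = (11 + 10)**2 = 21**2 = 441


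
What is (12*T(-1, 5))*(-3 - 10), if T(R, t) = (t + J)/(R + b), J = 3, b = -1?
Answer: 624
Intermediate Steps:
T(R, t) = (3 + t)/(-1 + R) (T(R, t) = (t + 3)/(R - 1) = (3 + t)/(-1 + R))
(12*T(-1, 5))*(-3 - 10) = (12*((3 + 5)/(-1 - 1)))*(-3 - 10) = (12*(8/(-2)))*(-13) = (12*(-1/2*8))*(-13) = (12*(-4))*(-13) = -48*(-13) = 624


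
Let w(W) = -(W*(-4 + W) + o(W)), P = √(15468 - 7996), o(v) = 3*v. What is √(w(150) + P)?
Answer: √(-22350 + 4*√467) ≈ 149.21*I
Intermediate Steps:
P = 4*√467 (P = √7472 = 4*√467 ≈ 86.441)
w(W) = -3*W - W*(-4 + W) (w(W) = -(W*(-4 + W) + 3*W) = -(3*W + W*(-4 + W)) = -3*W - W*(-4 + W))
√(w(150) + P) = √(150*(1 - 1*150) + 4*√467) = √(150*(1 - 150) + 4*√467) = √(150*(-149) + 4*√467) = √(-22350 + 4*√467)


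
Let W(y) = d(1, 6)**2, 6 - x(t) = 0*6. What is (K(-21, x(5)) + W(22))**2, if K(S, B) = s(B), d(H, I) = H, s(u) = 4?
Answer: 25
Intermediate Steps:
x(t) = 6 (x(t) = 6 - 0*6 = 6 - 1*0 = 6 + 0 = 6)
K(S, B) = 4
W(y) = 1 (W(y) = 1**2 = 1)
(K(-21, x(5)) + W(22))**2 = (4 + 1)**2 = 5**2 = 25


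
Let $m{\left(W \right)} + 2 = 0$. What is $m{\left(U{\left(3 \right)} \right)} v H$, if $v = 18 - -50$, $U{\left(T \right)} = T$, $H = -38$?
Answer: $5168$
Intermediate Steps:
$m{\left(W \right)} = -2$ ($m{\left(W \right)} = -2 + 0 = -2$)
$v = 68$ ($v = 18 + 50 = 68$)
$m{\left(U{\left(3 \right)} \right)} v H = \left(-2\right) 68 \left(-38\right) = \left(-136\right) \left(-38\right) = 5168$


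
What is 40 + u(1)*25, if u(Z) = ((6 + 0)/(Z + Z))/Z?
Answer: 115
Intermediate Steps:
u(Z) = 3/Z² (u(Z) = (6/((2*Z)))/Z = (6*(1/(2*Z)))/Z = (3/Z)/Z = 3/Z²)
40 + u(1)*25 = 40 + (3/1²)*25 = 40 + (3*1)*25 = 40 + 3*25 = 40 + 75 = 115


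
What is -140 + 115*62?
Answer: 6990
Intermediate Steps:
-140 + 115*62 = -140 + 7130 = 6990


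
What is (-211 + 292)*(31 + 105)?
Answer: 11016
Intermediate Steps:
(-211 + 292)*(31 + 105) = 81*136 = 11016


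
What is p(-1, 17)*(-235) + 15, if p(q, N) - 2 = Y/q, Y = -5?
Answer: -1630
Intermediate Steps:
p(q, N) = 2 - 5/q
p(-1, 17)*(-235) + 15 = (2 - 5/(-1))*(-235) + 15 = (2 - 5*(-1))*(-235) + 15 = (2 + 5)*(-235) + 15 = 7*(-235) + 15 = -1645 + 15 = -1630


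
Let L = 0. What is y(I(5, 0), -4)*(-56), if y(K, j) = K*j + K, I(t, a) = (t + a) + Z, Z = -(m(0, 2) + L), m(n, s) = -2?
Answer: 1176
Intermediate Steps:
Z = 2 (Z = -(-2 + 0) = -1*(-2) = 2)
I(t, a) = 2 + a + t (I(t, a) = (t + a) + 2 = (a + t) + 2 = 2 + a + t)
y(K, j) = K + K*j
y(I(5, 0), -4)*(-56) = ((2 + 0 + 5)*(1 - 4))*(-56) = (7*(-3))*(-56) = -21*(-56) = 1176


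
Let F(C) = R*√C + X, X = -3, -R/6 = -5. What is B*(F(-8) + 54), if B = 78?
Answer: 3978 + 4680*I*√2 ≈ 3978.0 + 6618.5*I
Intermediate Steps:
R = 30 (R = -6*(-5) = 30)
F(C) = -3 + 30*√C (F(C) = 30*√C - 3 = -3 + 30*√C)
B*(F(-8) + 54) = 78*((-3 + 30*√(-8)) + 54) = 78*((-3 + 30*(2*I*√2)) + 54) = 78*((-3 + 60*I*√2) + 54) = 78*(51 + 60*I*√2) = 3978 + 4680*I*√2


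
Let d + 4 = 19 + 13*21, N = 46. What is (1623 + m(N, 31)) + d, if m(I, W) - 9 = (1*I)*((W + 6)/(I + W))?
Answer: 149542/77 ≈ 1942.1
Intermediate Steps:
d = 288 (d = -4 + (19 + 13*21) = -4 + (19 + 273) = -4 + 292 = 288)
m(I, W) = 9 + I*(6 + W)/(I + W) (m(I, W) = 9 + (1*I)*((W + 6)/(I + W)) = 9 + I*((6 + W)/(I + W)) = 9 + I*(6 + W)/(I + W))
(1623 + m(N, 31)) + d = (1623 + (9*31 + 15*46 + 46*31)/(46 + 31)) + 288 = (1623 + (279 + 690 + 1426)/77) + 288 = (1623 + (1/77)*2395) + 288 = (1623 + 2395/77) + 288 = 127366/77 + 288 = 149542/77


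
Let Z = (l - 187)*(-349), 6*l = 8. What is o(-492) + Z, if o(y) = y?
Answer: 192917/3 ≈ 64306.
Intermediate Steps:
l = 4/3 (l = (⅙)*8 = 4/3 ≈ 1.3333)
Z = 194393/3 (Z = (4/3 - 187)*(-349) = -557/3*(-349) = 194393/3 ≈ 64798.)
o(-492) + Z = -492 + 194393/3 = 192917/3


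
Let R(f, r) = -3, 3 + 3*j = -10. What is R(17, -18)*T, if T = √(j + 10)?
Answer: -√51 ≈ -7.1414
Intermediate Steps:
j = -13/3 (j = -1 + (⅓)*(-10) = -1 - 10/3 = -13/3 ≈ -4.3333)
T = √51/3 (T = √(-13/3 + 10) = √(17/3) = √51/3 ≈ 2.3805)
R(17, -18)*T = -√51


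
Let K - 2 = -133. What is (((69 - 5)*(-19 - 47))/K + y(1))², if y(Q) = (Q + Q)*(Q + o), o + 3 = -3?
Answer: 8491396/17161 ≈ 494.81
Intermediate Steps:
o = -6 (o = -3 - 3 = -6)
K = -131 (K = 2 - 133 = -131)
y(Q) = 2*Q*(-6 + Q) (y(Q) = (Q + Q)*(Q - 6) = (2*Q)*(-6 + Q) = 2*Q*(-6 + Q))
(((69 - 5)*(-19 - 47))/K + y(1))² = (((69 - 5)*(-19 - 47))/(-131) + 2*1*(-6 + 1))² = ((64*(-66))*(-1/131) + 2*1*(-5))² = (-4224*(-1/131) - 10)² = (4224/131 - 10)² = (2914/131)² = 8491396/17161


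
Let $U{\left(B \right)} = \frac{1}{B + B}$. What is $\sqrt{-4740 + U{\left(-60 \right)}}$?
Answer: $\frac{i \sqrt{17064030}}{60} \approx 68.848 i$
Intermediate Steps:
$U{\left(B \right)} = \frac{1}{2 B}$
$\sqrt{-4740 + U{\left(-60 \right)}} = \sqrt{-4740 + \frac{1}{2 \left(-60\right)}} = \sqrt{-4740 + \frac{1}{2} \left(- \frac{1}{60}\right)} = \sqrt{-4740 - \frac{1}{120}} = \sqrt{- \frac{568801}{120}} = \frac{i \sqrt{17064030}}{60}$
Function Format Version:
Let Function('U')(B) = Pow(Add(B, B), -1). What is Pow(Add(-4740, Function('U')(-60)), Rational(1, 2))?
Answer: Mul(Rational(1, 60), I, Pow(17064030, Rational(1, 2))) ≈ Mul(68.848, I)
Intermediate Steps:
Function('U')(B) = Mul(Rational(1, 2), Pow(B, -1)) (Function('U')(B) = Pow(Mul(2, B), -1) = Mul(Rational(1, 2), Pow(B, -1)))
Pow(Add(-4740, Function('U')(-60)), Rational(1, 2)) = Pow(Add(-4740, Mul(Rational(1, 2), Pow(-60, -1))), Rational(1, 2)) = Pow(Add(-4740, Mul(Rational(1, 2), Rational(-1, 60))), Rational(1, 2)) = Pow(Add(-4740, Rational(-1, 120)), Rational(1, 2)) = Pow(Rational(-568801, 120), Rational(1, 2)) = Mul(Rational(1, 60), I, Pow(17064030, Rational(1, 2)))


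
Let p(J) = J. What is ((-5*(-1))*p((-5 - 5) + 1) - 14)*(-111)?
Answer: 6549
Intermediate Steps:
((-5*(-1))*p((-5 - 5) + 1) - 14)*(-111) = ((-5*(-1))*((-5 - 5) + 1) - 14)*(-111) = (5*(-10 + 1) - 14)*(-111) = (5*(-9) - 14)*(-111) = (-45 - 14)*(-111) = -59*(-111) = 6549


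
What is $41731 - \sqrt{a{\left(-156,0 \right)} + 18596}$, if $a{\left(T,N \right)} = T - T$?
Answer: $41731 - 2 \sqrt{4649} \approx 41595.0$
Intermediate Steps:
$a{\left(T,N \right)} = 0$
$41731 - \sqrt{a{\left(-156,0 \right)} + 18596} = 41731 - \sqrt{0 + 18596} = 41731 - \sqrt{18596} = 41731 - 2 \sqrt{4649}$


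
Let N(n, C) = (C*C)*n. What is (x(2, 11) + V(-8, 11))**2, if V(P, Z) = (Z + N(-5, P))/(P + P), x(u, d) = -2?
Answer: 76729/256 ≈ 299.72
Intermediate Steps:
N(n, C) = n*C**2 (N(n, C) = C**2*n = n*C**2)
V(P, Z) = (Z - 5*P**2)/(2*P) (V(P, Z) = (Z - 5*P**2)/(P + P) = (Z - 5*P**2)/((2*P)) = (Z - 5*P**2)*(1/(2*P)) = (Z - 5*P**2)/(2*P))
(x(2, 11) + V(-8, 11))**2 = (-2 + (1/2)*(11 - 5*(-8)**2)/(-8))**2 = (-2 + (1/2)*(-1/8)*(11 - 5*64))**2 = (-2 + (1/2)*(-1/8)*(11 - 320))**2 = (-2 + (1/2)*(-1/8)*(-309))**2 = (-2 + 309/16)**2 = (277/16)**2 = 76729/256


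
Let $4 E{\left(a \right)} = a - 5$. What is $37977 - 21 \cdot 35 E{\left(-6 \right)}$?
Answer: $\frac{159993}{4} \approx 39998.0$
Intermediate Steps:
$E{\left(a \right)} = - \frac{5}{4} + \frac{a}{4}$ ($E{\left(a \right)} = \frac{a - 5}{4} = \frac{-5 + a}{4} = - \frac{5}{4} + \frac{a}{4}$)
$37977 - 21 \cdot 35 E{\left(-6 \right)} = 37977 - 21 \cdot 35 \left(- \frac{5}{4} + \frac{1}{4} \left(-6\right)\right) = 37977 - 735 \left(- \frac{5}{4} - \frac{3}{2}\right) = 37977 - 735 \left(- \frac{11}{4}\right) = 37977 - - \frac{8085}{4} = 37977 + \frac{8085}{4} = \frac{159993}{4}$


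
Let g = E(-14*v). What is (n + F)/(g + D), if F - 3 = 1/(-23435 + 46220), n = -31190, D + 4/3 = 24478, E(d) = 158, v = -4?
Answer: -355297897/280650440 ≈ -1.2660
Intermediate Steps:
D = 73430/3 (D = -4/3 + 24478 = 73430/3 ≈ 24477.)
g = 158
F = 68356/22785 (F = 3 + 1/(-23435 + 46220) = 3 + 1/22785 = 68356/22785 ≈ 3.0000)
(n + F)/(g + D) = (-31190 + 68356/22785)/(158 + 73430/3) = -710595794/(22785*73904/3) = -710595794/22785*3/73904 = -355297897/280650440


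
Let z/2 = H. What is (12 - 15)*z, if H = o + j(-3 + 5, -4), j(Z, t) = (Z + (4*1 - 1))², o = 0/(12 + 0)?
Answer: -150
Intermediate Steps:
o = 0 (o = 0/12 = 0*(1/12) = 0)
j(Z, t) = (3 + Z)² (j(Z, t) = (Z + (4 - 1))² = (Z + 3)² = (3 + Z)²)
H = 25 (H = 0 + (3 + (-3 + 5))² = 0 + (3 + 2)² = 0 + 5² = 0 + 25 = 25)
z = 50 (z = 2*25 = 50)
(12 - 15)*z = (12 - 15)*50 = -3*50 = -150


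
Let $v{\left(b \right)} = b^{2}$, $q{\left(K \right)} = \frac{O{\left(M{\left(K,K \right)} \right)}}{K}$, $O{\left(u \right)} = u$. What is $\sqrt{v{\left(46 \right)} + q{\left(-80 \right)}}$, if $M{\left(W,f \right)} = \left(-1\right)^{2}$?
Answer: $\frac{11 \sqrt{6995}}{20} \approx 46.0$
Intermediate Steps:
$M{\left(W,f \right)} = 1$
$q{\left(K \right)} = \frac{1}{K}$ ($q{\left(K \right)} = 1 \frac{1}{K} = \frac{1}{K}$)
$\sqrt{v{\left(46 \right)} + q{\left(-80 \right)}} = \sqrt{46^{2} + \frac{1}{-80}} = \sqrt{2116 - \frac{1}{80}} = \sqrt{\frac{169279}{80}} = \frac{11 \sqrt{6995}}{20}$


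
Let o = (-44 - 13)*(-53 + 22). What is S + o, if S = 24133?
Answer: 25900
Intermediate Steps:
o = 1767 (o = -57*(-31) = 1767)
S + o = 24133 + 1767 = 25900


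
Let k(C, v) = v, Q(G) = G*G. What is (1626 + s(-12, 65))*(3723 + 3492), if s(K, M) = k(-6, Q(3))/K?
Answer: 46904715/4 ≈ 1.1726e+7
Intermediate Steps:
Q(G) = G**2
s(K, M) = 9/K (s(K, M) = 3**2/K = 9/K)
(1626 + s(-12, 65))*(3723 + 3492) = (1626 + 9/(-12))*(3723 + 3492) = (1626 + 9*(-1/12))*7215 = (1626 - 3/4)*7215 = (6501/4)*7215 = 46904715/4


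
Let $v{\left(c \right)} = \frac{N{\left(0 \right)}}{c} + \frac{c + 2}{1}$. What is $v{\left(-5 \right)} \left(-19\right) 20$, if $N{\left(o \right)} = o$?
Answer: $1140$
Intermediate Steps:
$v{\left(c \right)} = 2 + c$ ($v{\left(c \right)} = \frac{0}{c} + \frac{c + 2}{1} = 0 + \left(2 + c\right) 1 = 0 + \left(2 + c\right) = 2 + c$)
$v{\left(-5 \right)} \left(-19\right) 20 = \left(2 - 5\right) \left(-19\right) 20 = \left(-3\right) \left(-19\right) 20 = 57 \cdot 20 = 1140$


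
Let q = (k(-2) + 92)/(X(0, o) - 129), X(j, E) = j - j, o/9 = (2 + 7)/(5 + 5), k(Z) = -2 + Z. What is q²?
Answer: 7744/16641 ≈ 0.46536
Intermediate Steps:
o = 81/10 (o = 9*((2 + 7)/(5 + 5)) = 9*(9/10) = 81/10 ≈ 8.1000)
X(j, E) = 0
q = -88/129 (q = ((-2 - 2) + 92)/(0 - 129) = (-4 + 92)/(-129) = 88*(-1/129) = -88/129 ≈ -0.68217)
q² = (-88/129)² = 7744/16641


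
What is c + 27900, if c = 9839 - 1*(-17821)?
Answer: 55560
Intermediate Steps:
c = 27660 (c = 9839 + 17821 = 27660)
c + 27900 = 27660 + 27900 = 55560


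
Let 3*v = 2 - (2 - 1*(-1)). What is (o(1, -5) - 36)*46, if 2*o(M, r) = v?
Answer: -4991/3 ≈ -1663.7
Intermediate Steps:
v = -⅓ (v = (2 - (2 - 1*(-1)))/3 = (2 - (2 + 1))/3 = (2 - 1*3)/3 = (2 - 3)/3 = (⅓)*(-1) = -⅓ ≈ -0.33333)
o(M, r) = -⅙ (o(M, r) = (½)*(-⅓) = -⅙)
(o(1, -5) - 36)*46 = (-⅙ - 36)*46 = -217/6*46 = -4991/3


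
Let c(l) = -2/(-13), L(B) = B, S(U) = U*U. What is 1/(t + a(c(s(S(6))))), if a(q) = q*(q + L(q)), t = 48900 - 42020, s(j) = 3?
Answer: 169/1162728 ≈ 0.00014535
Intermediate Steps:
S(U) = U**2
c(l) = 2/13 (c(l) = -2*(-1/13) = 2/13)
t = 6880
a(q) = 2*q**2 (a(q) = q*(q + q) = q*(2*q) = 2*q**2)
1/(t + a(c(s(S(6))))) = 1/(6880 + 2*(2/13)**2) = 1/(6880 + 2*(4/169)) = 1/(6880 + 8/169) = 1/(1162728/169) = 169/1162728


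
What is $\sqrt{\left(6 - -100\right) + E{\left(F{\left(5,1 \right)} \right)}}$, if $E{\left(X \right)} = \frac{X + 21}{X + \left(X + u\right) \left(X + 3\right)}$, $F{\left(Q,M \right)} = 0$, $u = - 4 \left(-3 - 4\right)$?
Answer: $\frac{5 \sqrt{17}}{2} \approx 10.308$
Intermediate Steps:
$u = 28$ ($u = \left(-4\right) \left(-7\right) = 28$)
$E{\left(X \right)} = \frac{21 + X}{X + \left(3 + X\right) \left(28 + X\right)}$ ($E{\left(X \right)} = \frac{X + 21}{X + \left(X + 28\right) \left(X + 3\right)} = \frac{21 + X}{X + \left(28 + X\right) \left(3 + X\right)} = \frac{21 + X}{X + \left(3 + X\right) \left(28 + X\right)}$)
$\sqrt{\left(6 - -100\right) + E{\left(F{\left(5,1 \right)} \right)}} = \sqrt{\left(6 - -100\right) + \frac{21 + 0}{84 + 0^{2} + 32 \cdot 0}} = \sqrt{\left(6 + 100\right) + \frac{1}{84 + 0 + 0} \cdot 21} = \sqrt{106 + \frac{1}{84} \cdot 21} = \sqrt{106 + \frac{1}{4}} = \sqrt{\frac{425}{4}} = \frac{5 \sqrt{17}}{2}$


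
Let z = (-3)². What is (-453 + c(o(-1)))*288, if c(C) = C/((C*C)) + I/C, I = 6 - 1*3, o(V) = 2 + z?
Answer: -1433952/11 ≈ -1.3036e+5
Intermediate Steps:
z = 9
o(V) = 11 (o(V) = 2 + 9 = 11)
I = 3 (I = 6 - 3 = 3)
c(C) = 4/C (c(C) = C/((C*C)) + 3/C = C/(C²) + 3/C = C/C² + 3/C = 1/C + 3/C = 4/C)
(-453 + c(o(-1)))*288 = (-453 + 4/11)*288 = -4979/11*288 = -1433952/11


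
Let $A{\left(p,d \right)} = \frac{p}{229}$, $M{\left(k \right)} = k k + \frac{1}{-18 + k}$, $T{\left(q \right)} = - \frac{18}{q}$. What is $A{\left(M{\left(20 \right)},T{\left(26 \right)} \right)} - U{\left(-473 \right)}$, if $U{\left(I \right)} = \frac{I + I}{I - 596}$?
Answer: $\frac{423001}{489602} \approx 0.86397$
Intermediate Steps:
$U{\left(I \right)} = \frac{2 I}{-596 + I}$
$M{\left(k \right)} = k^{2} + \frac{1}{-18 + k}$
$A{\left(p,d \right)} = \frac{p}{229}$ ($A{\left(p,d \right)} = p \frac{1}{229} = \frac{p}{229}$)
$A{\left(M{\left(20 \right)},T{\left(26 \right)} \right)} - U{\left(-473 \right)} = \frac{\frac{1}{-18 + 20} \left(1 + 20^{3} - 18 \cdot 20^{2}\right)}{229} - 2 \left(-473\right) \frac{1}{-596 - 473} = \frac{\frac{1}{2} \left(1 + 8000 - 7200\right)}{229} - 2 \left(-473\right) \frac{1}{-1069} = \frac{\frac{1}{2} \left(1 + 8000 - 7200\right)}{229} - 2 \left(-473\right) \left(- \frac{1}{1069}\right) = \frac{\frac{1}{2} \cdot 801}{229} - \frac{946}{1069} = \frac{1}{229} \cdot \frac{801}{2} - \frac{946}{1069} = \frac{801}{458} - \frac{946}{1069} = \frac{423001}{489602}$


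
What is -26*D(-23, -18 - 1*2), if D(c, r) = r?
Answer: 520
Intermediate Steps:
-26*D(-23, -18 - 1*2) = -26*(-18 - 1*2) = -26*(-18 - 2) = -26*(-20) = 520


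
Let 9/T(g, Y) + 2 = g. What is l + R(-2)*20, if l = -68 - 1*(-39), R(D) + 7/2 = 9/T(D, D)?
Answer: -179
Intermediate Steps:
T(g, Y) = 9/(-2 + g)
R(D) = -11/2 + D (R(D) = -7/2 + 9/((9/(-2 + D))) = -7/2 + 9*(-2/9 + D/9) = -7/2 + (-2 + D) = -11/2 + D)
l = -29 (l = -68 + 39 = -29)
l + R(-2)*20 = -29 + (-11/2 - 2)*20 = -29 - 15/2*20 = -29 - 150 = -179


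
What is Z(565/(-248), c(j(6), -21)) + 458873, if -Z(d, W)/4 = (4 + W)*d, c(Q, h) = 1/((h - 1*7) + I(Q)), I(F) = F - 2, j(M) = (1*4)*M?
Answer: 170713751/372 ≈ 4.5891e+5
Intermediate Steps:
j(M) = 4*M
I(F) = -2 + F
c(Q, h) = 1/(-9 + Q + h) (c(Q, h) = 1/((h - 1*7) + (-2 + Q)) = 1/((h - 7) + (-2 + Q)) = 1/((-7 + h) + (-2 + Q)) = 1/(-9 + Q + h))
Z(d, W) = -4*d*(4 + W) (Z(d, W) = -4*(4 + W)*d = -4*d*(4 + W))
Z(565/(-248), c(j(6), -21)) + 458873 = -4*565/(-248)*(4 + 1/(-9 + 4*6 - 21)) + 458873 = -4*565*(-1/248)*(4 + 1/(-9 + 24 - 21)) + 458873 = -4*(-565/248)*(4 + 1/(-6)) + 458873 = -4*(-565/248)*(4 - ⅙) + 458873 = -4*(-565/248)*23/6 + 458873 = 12995/372 + 458873 = 170713751/372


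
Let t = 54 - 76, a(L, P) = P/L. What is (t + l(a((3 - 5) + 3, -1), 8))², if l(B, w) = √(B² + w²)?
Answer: (22 - √65)² ≈ 194.26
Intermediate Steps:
t = -22
(t + l(a((3 - 5) + 3, -1), 8))² = (-22 + √((-1/((3 - 5) + 3))² + 8²))² = (-22 + √((-1/(-2 + 3))² + 64))² = (-22 + √((-1/1)² + 64))² = (-22 + √((-1*1)² + 64))² = (-22 + √((-1)² + 64))² = (-22 + √(1 + 64))² = (-22 + √65)²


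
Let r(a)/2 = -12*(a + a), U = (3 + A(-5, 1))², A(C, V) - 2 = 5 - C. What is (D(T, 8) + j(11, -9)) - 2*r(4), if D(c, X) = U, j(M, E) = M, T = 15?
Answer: 620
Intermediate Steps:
A(C, V) = 7 - C (A(C, V) = 2 + (5 - C) = 7 - C)
U = 225 (U = (3 + (7 - 1*(-5)))² = (3 + (7 + 5))² = (3 + 12)² = 15² = 225)
r(a) = -48*a (r(a) = 2*(-12*(a + a)) = 2*(-24*a) = -48*a)
D(c, X) = 225
(D(T, 8) + j(11, -9)) - 2*r(4) = (225 + 11) - (-96)*4 = 236 - 2*(-192) = 236 + 384 = 620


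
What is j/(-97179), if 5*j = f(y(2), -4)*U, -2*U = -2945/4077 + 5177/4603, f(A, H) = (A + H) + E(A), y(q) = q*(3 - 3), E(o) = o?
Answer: -15101588/9118514990745 ≈ -1.6561e-6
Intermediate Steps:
y(q) = 0 (y(q) = q*0 = 0)
f(A, H) = H + 2*A (f(A, H) = (A + H) + A = H + 2*A)
U = -3775397/18766431 (U = -(-2945/4077 + 5177/4603)/2 = -½*7550794/18766431 = -3775397/18766431 ≈ -0.20118)
j = 15101588/93832155 (j = ((-4 + 2*0)*(-3775397/18766431))/5 = ((-4 + 0)*(-3775397/18766431))/5 = (-4*(-3775397/18766431))/5 = (⅕)*(15101588/18766431) = 15101588/93832155 ≈ 0.16094)
j/(-97179) = (15101588/93832155)/(-97179) = (15101588/93832155)*(-1/97179) = -15101588/9118514990745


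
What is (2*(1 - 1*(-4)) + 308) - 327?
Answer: -9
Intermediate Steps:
(2*(1 - 1*(-4)) + 308) - 327 = (2*(1 + 4) + 308) - 327 = (2*5 + 308) - 327 = (10 + 308) - 327 = 318 - 327 = -9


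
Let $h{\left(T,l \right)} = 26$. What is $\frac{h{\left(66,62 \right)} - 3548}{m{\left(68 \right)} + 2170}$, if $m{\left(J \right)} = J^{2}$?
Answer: $- \frac{1761}{3397} \approx -0.5184$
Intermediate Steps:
$\frac{h{\left(66,62 \right)} - 3548}{m{\left(68 \right)} + 2170} = \frac{26 - 3548}{68^{2} + 2170} = - \frac{3522}{4624 + 2170} = - \frac{3522}{6794} = \left(-3522\right) \frac{1}{6794} = - \frac{1761}{3397}$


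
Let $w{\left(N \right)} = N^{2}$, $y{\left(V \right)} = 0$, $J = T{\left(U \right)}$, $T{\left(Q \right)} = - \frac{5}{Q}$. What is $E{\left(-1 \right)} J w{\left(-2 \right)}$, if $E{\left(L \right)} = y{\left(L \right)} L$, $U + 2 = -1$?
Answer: $0$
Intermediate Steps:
$U = -3$ ($U = -2 - 1 = -3$)
$J = \frac{5}{3}$ ($J = - \frac{5}{-3} = \left(-5\right) \left(- \frac{1}{3}\right) = \frac{5}{3} \approx 1.6667$)
$E{\left(L \right)} = 0$ ($E{\left(L \right)} = 0 L = 0$)
$E{\left(-1 \right)} J w{\left(-2 \right)} = 0 \cdot \frac{5}{3} \left(-2\right)^{2} = 0 \cdot 4 = 0$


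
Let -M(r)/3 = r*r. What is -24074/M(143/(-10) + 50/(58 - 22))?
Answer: 16249950/337561 ≈ 48.139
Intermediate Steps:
M(r) = -3*r**2 (M(r) = -3*r*r = -3*r**2)
-24074/M(143/(-10) + 50/(58 - 22)) = -24074*(-1/(3*(143/(-10) + 50/(58 - 22))**2)) = -24074*(-1/(3*(143*(-1/10) + 50/36)**2)) = -24074*(-1/(3*(-143/10 + 50*(1/36))**2)) = -24074*(-1/(3*(-143/10 + 25/18)**2)) = -24074/((-3*(-581/45)**2)) = -24074/((-3*337561/2025)) = -24074/(-337561/675) = -24074*(-675/337561) = 16249950/337561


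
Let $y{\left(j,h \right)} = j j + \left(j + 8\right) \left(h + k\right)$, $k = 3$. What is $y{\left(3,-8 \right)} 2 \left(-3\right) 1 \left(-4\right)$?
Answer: $-1104$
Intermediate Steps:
$y{\left(j,h \right)} = j^{2} + \left(3 + h\right) \left(8 + j\right)$ ($y{\left(j,h \right)} = j j + \left(j + 8\right) \left(h + 3\right) = j^{2} + \left(8 + j\right) \left(3 + h\right) = j^{2} + \left(3 + h\right) \left(8 + j\right)$)
$y{\left(3,-8 \right)} 2 \left(-3\right) 1 \left(-4\right) = \left(24 + 3^{2} + 3 \cdot 3 + 8 \left(-8\right) - 24\right) 2 \left(-3\right) 1 \left(-4\right) = \left(24 + 9 + 9 - 64 - 24\right) \left(-6\right) 1 \left(-4\right) = - 46 \left(\left(-6\right) \left(-4\right)\right) = \left(-46\right) 24 = -1104$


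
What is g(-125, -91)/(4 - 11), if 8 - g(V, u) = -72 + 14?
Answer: -66/7 ≈ -9.4286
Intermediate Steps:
g(V, u) = 66 (g(V, u) = 8 - (-72 + 14) = 8 - 1*(-58) = 8 + 58 = 66)
g(-125, -91)/(4 - 11) = 66/(4 - 11) = 66/(-7) = 66*(-⅐) = -66/7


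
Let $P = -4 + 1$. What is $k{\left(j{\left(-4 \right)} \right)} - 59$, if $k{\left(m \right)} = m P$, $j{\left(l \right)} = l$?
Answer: $-47$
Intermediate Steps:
$P = -3$
$k{\left(m \right)} = - 3 m$ ($k{\left(m \right)} = m \left(-3\right) = - 3 m$)
$k{\left(j{\left(-4 \right)} \right)} - 59 = \left(-3\right) \left(-4\right) - 59 = 12 - 59 = -47$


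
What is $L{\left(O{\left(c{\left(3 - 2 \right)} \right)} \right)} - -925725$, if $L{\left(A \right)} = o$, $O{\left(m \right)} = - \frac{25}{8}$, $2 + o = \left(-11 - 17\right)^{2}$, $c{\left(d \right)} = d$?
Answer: $926507$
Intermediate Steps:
$o = 782$ ($o = -2 + \left(-11 - 17\right)^{2} = -2 + \left(-28\right)^{2} = -2 + 784 = 782$)
$O{\left(m \right)} = - \frac{25}{8}$ ($O{\left(m \right)} = \left(-25\right) \frac{1}{8} = - \frac{25}{8}$)
$L{\left(A \right)} = 782$
$L{\left(O{\left(c{\left(3 - 2 \right)} \right)} \right)} - -925725 = 782 - -925725 = 782 + 925725 = 926507$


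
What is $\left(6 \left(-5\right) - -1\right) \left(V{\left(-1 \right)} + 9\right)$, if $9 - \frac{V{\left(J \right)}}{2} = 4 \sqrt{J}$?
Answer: $-783 + 232 i \approx -783.0 + 232.0 i$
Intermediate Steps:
$V{\left(J \right)} = 18 - 8 \sqrt{J}$ ($V{\left(J \right)} = 18 - 2 \cdot 4 \sqrt{J} = 18 - 8 \sqrt{J}$)
$\left(6 \left(-5\right) - -1\right) \left(V{\left(-1 \right)} + 9\right) = \left(6 \left(-5\right) - -1\right) \left(\left(18 - 8 \sqrt{-1}\right) + 9\right) = \left(-30 + \left(-2 + 3\right)\right) \left(\left(18 - 8 i\right) + 9\right) = \left(-30 + 1\right) \left(27 - 8 i\right) = - 29 \left(27 - 8 i\right) = -783 + 232 i$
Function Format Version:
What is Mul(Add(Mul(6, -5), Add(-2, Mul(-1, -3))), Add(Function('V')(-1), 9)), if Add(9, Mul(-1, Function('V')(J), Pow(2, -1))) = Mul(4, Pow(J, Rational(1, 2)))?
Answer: Add(-783, Mul(232, I)) ≈ Add(-783.00, Mul(232.00, I))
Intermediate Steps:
Function('V')(J) = Add(18, Mul(-8, Pow(J, Rational(1, 2)))) (Function('V')(J) = Add(18, Mul(-2, Mul(4, Pow(J, Rational(1, 2))))) = Add(18, Mul(-8, Pow(J, Rational(1, 2)))))
Mul(Add(Mul(6, -5), Add(-2, Mul(-1, -3))), Add(Function('V')(-1), 9)) = Mul(Add(Mul(6, -5), Add(-2, Mul(-1, -3))), Add(Add(18, Mul(-8, Pow(-1, Rational(1, 2)))), 9)) = Mul(Add(-30, Add(-2, 3)), Add(Add(18, Mul(-8, I)), 9)) = Mul(Add(-30, 1), Add(27, Mul(-8, I))) = Mul(-29, Add(27, Mul(-8, I))) = Add(-783, Mul(232, I))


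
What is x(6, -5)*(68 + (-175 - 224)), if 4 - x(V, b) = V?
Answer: 662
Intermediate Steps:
x(V, b) = 4 - V
x(6, -5)*(68 + (-175 - 224)) = (4 - 1*6)*(68 + (-175 - 224)) = (4 - 6)*(68 - 399) = -2*(-331) = 662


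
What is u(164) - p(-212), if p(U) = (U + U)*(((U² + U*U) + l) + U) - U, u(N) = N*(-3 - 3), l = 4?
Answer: 38023124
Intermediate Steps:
u(N) = -6*N (u(N) = N*(-6) = -6*N)
p(U) = -U + 2*U*(4 + U + 2*U²) (p(U) = (U + U)*(((U² + U*U) + 4) + U) - U = (2*U)*(((U² + U²) + 4) + U) - U = (2*U)*((2*U² + 4) + U) - U = (2*U)*((4 + 2*U²) + U) - U = (2*U)*(4 + U + 2*U²) - U = 2*U*(4 + U + 2*U²) - U = -U + 2*U*(4 + U + 2*U²))
u(164) - p(-212) = -6*164 - (-212)*(7 + 2*(-212) + 4*(-212)²) = -984 - (-212)*(7 - 424 + 4*44944) = -984 - (-212)*(7 - 424 + 179776) = -984 - (-212)*179359 = -984 - 1*(-38024108) = -984 + 38024108 = 38023124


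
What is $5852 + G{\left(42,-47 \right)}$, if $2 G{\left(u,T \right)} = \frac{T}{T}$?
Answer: $\frac{11705}{2} \approx 5852.5$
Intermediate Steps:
$G{\left(u,T \right)} = \frac{1}{2}$ ($G{\left(u,T \right)} = \frac{T \frac{1}{T}}{2} = \frac{1}{2} \cdot 1 = \frac{1}{2}$)
$5852 + G{\left(42,-47 \right)} = 5852 + \frac{1}{2} = \frac{11705}{2}$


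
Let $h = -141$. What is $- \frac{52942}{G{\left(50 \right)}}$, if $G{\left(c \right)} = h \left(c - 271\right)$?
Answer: $- \frac{52942}{31161} \approx -1.699$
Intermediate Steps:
$G{\left(c \right)} = 38211 - 141 c$ ($G{\left(c \right)} = - 141 \left(c - 271\right) = - 141 \left(-271 + c\right) = 38211 - 141 c$)
$- \frac{52942}{G{\left(50 \right)}} = - \frac{52942}{38211 - 7050} = - \frac{52942}{31161}$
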